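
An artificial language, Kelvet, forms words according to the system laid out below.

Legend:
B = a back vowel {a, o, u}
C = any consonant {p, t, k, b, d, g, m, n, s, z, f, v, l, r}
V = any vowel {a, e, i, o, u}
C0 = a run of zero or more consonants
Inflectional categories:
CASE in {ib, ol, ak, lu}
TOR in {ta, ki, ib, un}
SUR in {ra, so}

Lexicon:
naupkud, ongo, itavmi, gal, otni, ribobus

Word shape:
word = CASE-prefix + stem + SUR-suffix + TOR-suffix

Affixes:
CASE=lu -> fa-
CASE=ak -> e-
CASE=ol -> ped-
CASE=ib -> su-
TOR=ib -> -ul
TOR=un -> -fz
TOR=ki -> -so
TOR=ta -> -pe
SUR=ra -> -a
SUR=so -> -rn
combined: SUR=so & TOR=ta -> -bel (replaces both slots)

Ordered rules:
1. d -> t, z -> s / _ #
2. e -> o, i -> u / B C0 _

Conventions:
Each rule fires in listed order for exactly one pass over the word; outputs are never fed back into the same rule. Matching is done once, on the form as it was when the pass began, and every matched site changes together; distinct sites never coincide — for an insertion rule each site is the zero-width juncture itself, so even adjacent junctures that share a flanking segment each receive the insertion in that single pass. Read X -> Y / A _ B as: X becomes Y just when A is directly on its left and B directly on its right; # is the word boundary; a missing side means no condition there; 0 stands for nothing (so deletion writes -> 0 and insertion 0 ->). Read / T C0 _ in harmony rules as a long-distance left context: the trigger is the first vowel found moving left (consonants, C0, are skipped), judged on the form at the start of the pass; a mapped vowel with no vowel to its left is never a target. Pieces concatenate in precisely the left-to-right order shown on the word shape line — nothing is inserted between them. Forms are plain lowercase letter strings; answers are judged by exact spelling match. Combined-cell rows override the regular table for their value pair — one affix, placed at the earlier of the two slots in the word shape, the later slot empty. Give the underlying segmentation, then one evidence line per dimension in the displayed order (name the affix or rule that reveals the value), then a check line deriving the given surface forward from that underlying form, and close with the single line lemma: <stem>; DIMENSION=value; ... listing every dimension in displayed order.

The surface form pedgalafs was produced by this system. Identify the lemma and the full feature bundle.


underlying: ped-gal-a-fz
CASE=ol - signalled by the affix ped-
TOR=un - signalled by the affix -fz
SUR=ra - signalled by the affix -a
check: pedgalafz -> pedgalafs -> pedgalafs
lemma: gal; CASE=ol; TOR=un; SUR=ra


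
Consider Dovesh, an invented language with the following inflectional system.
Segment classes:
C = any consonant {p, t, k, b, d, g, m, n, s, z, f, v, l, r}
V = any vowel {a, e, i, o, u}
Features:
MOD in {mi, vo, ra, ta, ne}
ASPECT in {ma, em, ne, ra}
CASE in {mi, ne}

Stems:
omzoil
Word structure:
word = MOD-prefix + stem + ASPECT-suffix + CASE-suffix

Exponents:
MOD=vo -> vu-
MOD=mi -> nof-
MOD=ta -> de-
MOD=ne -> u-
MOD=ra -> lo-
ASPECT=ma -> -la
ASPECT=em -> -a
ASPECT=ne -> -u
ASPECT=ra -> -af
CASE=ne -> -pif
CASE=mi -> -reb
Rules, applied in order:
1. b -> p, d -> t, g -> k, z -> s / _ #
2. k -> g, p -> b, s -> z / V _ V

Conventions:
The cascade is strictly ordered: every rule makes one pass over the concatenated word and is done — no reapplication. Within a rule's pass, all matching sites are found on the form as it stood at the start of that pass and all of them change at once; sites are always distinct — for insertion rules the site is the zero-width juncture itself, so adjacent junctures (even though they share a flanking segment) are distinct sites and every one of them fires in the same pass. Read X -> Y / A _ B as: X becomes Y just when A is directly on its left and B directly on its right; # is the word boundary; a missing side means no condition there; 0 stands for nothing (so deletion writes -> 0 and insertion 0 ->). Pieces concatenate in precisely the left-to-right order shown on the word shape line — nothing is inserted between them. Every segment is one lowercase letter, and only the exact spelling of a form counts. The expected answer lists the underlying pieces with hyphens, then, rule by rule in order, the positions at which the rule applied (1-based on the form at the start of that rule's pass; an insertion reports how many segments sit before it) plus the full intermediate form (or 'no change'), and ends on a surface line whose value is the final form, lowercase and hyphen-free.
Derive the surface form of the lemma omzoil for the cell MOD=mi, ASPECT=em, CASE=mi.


underlying: nof-omzoil-a-reb
1. b -> p, d -> t, g -> k, z -> s / _ #: fires at position(s) 13: nofomzoilarep
2. k -> g, p -> b, s -> z / V _ V: no change
surface: nofomzoilarep


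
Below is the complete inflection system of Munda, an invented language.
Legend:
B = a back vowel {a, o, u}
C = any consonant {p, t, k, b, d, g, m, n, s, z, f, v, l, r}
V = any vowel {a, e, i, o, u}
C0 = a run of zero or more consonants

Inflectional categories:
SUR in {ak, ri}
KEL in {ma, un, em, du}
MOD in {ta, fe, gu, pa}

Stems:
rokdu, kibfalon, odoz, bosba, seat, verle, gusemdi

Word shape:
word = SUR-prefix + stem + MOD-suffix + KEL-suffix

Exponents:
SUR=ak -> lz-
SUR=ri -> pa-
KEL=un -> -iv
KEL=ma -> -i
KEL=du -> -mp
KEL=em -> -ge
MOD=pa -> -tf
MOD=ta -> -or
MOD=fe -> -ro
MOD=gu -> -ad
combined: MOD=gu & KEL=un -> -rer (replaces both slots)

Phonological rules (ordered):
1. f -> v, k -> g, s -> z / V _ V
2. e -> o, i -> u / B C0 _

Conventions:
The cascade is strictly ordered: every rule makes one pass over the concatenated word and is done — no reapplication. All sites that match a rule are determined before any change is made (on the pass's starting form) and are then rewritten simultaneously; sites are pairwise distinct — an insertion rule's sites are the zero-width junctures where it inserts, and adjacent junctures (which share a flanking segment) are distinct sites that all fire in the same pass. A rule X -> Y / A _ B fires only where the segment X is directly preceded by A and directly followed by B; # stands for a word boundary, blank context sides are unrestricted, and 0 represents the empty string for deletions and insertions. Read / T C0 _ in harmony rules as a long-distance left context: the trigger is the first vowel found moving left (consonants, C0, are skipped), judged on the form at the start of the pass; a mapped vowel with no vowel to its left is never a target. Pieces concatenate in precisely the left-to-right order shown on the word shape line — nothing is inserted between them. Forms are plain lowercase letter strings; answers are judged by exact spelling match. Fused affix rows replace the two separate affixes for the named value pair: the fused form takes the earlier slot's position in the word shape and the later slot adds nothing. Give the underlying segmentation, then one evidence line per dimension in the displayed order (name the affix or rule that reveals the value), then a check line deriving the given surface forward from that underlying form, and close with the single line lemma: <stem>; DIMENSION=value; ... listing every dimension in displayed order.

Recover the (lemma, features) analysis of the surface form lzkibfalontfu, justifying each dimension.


underlying: lz-kibfalon-tf-i
SUR=ak - signalled by the affix lz-
KEL=ma - signalled by the affix -i
MOD=pa - signalled by the affix -tf
check: lzkibfalontfi -> lzkibfalontfi -> lzkibfalontfu
lemma: kibfalon; SUR=ak; KEL=ma; MOD=pa


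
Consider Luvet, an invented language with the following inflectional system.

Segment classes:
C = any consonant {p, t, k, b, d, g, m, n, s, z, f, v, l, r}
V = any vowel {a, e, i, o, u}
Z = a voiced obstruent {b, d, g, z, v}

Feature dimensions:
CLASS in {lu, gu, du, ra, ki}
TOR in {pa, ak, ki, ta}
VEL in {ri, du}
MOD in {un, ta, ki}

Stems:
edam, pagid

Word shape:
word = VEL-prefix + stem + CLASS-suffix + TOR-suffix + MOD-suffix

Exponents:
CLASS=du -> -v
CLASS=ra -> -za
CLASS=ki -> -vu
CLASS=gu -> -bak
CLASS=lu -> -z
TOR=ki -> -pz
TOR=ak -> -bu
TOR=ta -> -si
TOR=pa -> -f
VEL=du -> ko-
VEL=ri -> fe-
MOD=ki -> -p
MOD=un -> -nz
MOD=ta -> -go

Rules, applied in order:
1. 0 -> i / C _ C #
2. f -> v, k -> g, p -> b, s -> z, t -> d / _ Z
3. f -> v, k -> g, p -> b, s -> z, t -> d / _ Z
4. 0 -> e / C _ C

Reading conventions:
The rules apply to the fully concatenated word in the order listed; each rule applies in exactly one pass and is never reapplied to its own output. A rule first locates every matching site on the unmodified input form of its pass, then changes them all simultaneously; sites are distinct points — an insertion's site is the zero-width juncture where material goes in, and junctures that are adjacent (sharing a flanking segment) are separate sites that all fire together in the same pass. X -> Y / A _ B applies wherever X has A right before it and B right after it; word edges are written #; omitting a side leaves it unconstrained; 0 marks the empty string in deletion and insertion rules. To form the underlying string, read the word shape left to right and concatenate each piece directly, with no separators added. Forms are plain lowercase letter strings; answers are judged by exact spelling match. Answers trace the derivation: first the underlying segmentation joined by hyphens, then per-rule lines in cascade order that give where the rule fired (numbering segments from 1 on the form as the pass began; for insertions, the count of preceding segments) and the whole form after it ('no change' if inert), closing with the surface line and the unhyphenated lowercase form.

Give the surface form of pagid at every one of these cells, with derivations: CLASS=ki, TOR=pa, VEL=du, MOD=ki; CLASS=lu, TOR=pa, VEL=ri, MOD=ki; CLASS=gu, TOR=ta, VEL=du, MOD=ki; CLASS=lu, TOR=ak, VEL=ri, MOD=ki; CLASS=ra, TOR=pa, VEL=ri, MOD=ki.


cell CLASS=ki, TOR=pa, VEL=du, MOD=ki:
underlying: ko-pagid-vu-f-p
1. 0 -> i / C _ C #: inserts after position(s) 10: kopagidvufip
2. f -> v, k -> g, p -> b, s -> z, t -> d / _ Z: no change
3. f -> v, k -> g, p -> b, s -> z, t -> d / _ Z: no change
4. 0 -> e / C _ C: inserts after position(s) 7: kopagidevufip
surface: kopagidevufip

cell CLASS=lu, TOR=pa, VEL=ri, MOD=ki:
underlying: fe-pagid-z-f-p
1. 0 -> i / C _ C #: inserts after position(s) 9: fepagidzfip
2. f -> v, k -> g, p -> b, s -> z, t -> d / _ Z: no change
3. f -> v, k -> g, p -> b, s -> z, t -> d / _ Z: no change
4. 0 -> e / C _ C: inserts after position(s) 7, 8: fepagidezefip
surface: fepagidezefip

cell CLASS=gu, TOR=ta, VEL=du, MOD=ki:
underlying: ko-pagid-bak-si-p
1. 0 -> i / C _ C #: no change
2. f -> v, k -> g, p -> b, s -> z, t -> d / _ Z: no change
3. f -> v, k -> g, p -> b, s -> z, t -> d / _ Z: no change
4. 0 -> e / C _ C: inserts after position(s) 7, 10: kopagidebakesip
surface: kopagidebakesip

cell CLASS=lu, TOR=ak, VEL=ri, MOD=ki:
underlying: fe-pagid-z-bu-p
1. 0 -> i / C _ C #: no change
2. f -> v, k -> g, p -> b, s -> z, t -> d / _ Z: no change
3. f -> v, k -> g, p -> b, s -> z, t -> d / _ Z: no change
4. 0 -> e / C _ C: inserts after position(s) 7, 8: fepagidezebup
surface: fepagidezebup

cell CLASS=ra, TOR=pa, VEL=ri, MOD=ki:
underlying: fe-pagid-za-f-p
1. 0 -> i / C _ C #: inserts after position(s) 10: fepagidzafip
2. f -> v, k -> g, p -> b, s -> z, t -> d / _ Z: no change
3. f -> v, k -> g, p -> b, s -> z, t -> d / _ Z: no change
4. 0 -> e / C _ C: inserts after position(s) 7: fepagidezafip
surface: fepagidezafip


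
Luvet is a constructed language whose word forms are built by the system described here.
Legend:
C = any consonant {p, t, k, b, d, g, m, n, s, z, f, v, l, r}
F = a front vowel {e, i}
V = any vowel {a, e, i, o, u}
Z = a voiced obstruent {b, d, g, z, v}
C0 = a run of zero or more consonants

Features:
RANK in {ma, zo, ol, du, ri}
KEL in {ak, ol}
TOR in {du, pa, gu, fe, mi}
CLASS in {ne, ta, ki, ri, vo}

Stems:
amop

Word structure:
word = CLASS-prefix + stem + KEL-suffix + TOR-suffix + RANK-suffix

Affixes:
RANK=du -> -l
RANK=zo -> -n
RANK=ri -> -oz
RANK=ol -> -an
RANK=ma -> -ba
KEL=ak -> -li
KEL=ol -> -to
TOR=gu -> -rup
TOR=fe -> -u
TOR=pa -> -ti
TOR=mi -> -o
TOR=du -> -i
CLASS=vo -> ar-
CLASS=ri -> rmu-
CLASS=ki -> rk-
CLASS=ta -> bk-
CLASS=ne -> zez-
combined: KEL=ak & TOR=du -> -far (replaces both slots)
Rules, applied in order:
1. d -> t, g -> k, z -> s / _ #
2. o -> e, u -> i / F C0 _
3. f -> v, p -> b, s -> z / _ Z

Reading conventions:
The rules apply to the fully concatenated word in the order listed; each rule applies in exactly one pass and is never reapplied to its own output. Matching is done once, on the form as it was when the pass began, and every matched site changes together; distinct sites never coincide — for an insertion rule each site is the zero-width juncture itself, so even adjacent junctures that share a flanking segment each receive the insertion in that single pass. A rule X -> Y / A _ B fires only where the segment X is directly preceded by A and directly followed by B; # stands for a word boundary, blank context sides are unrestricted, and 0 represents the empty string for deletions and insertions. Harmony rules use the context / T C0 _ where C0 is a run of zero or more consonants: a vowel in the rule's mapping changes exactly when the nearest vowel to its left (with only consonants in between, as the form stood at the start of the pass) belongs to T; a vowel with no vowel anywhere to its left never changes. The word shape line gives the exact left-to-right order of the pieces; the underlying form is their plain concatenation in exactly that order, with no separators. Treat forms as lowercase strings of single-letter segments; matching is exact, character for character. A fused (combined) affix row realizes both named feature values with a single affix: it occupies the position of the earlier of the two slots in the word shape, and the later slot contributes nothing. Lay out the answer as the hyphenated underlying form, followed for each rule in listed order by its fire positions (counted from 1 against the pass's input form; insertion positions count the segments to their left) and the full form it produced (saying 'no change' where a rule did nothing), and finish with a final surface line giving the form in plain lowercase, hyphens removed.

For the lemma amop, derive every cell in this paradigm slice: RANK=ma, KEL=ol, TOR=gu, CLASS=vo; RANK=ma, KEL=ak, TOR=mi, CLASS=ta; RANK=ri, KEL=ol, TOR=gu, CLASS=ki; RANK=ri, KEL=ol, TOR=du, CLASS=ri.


cell RANK=ma, KEL=ol, TOR=gu, CLASS=vo:
underlying: ar-amop-to-rup-ba
1. d -> t, g -> k, z -> s / _ #: no change
2. o -> e, u -> i / F C0 _: no change
3. f -> v, p -> b, s -> z / _ Z: fires at position(s) 11: aramoptorubba
surface: aramoptorubba

cell RANK=ma, KEL=ak, TOR=mi, CLASS=ta:
underlying: bk-amop-li-o-ba
1. d -> t, g -> k, z -> s / _ #: no change
2. o -> e, u -> i / F C0 _: fires at position(s) 9: bkamoplieba
3. f -> v, p -> b, s -> z / _ Z: no change
surface: bkamoplieba

cell RANK=ri, KEL=ol, TOR=gu, CLASS=ki:
underlying: rk-amop-to-rup-oz
1. d -> t, g -> k, z -> s / _ #: fires at position(s) 13: rkamoptorupos
2. o -> e, u -> i / F C0 _: no change
3. f -> v, p -> b, s -> z / _ Z: no change
surface: rkamoptorupos

cell RANK=ri, KEL=ol, TOR=du, CLASS=ri:
underlying: rmu-amop-to-i-oz
1. d -> t, g -> k, z -> s / _ #: fires at position(s) 12: rmuamoptoios
2. o -> e, u -> i / F C0 _: fires at position(s) 11: rmuamoptoies
3. f -> v, p -> b, s -> z / _ Z: no change
surface: rmuamoptoies


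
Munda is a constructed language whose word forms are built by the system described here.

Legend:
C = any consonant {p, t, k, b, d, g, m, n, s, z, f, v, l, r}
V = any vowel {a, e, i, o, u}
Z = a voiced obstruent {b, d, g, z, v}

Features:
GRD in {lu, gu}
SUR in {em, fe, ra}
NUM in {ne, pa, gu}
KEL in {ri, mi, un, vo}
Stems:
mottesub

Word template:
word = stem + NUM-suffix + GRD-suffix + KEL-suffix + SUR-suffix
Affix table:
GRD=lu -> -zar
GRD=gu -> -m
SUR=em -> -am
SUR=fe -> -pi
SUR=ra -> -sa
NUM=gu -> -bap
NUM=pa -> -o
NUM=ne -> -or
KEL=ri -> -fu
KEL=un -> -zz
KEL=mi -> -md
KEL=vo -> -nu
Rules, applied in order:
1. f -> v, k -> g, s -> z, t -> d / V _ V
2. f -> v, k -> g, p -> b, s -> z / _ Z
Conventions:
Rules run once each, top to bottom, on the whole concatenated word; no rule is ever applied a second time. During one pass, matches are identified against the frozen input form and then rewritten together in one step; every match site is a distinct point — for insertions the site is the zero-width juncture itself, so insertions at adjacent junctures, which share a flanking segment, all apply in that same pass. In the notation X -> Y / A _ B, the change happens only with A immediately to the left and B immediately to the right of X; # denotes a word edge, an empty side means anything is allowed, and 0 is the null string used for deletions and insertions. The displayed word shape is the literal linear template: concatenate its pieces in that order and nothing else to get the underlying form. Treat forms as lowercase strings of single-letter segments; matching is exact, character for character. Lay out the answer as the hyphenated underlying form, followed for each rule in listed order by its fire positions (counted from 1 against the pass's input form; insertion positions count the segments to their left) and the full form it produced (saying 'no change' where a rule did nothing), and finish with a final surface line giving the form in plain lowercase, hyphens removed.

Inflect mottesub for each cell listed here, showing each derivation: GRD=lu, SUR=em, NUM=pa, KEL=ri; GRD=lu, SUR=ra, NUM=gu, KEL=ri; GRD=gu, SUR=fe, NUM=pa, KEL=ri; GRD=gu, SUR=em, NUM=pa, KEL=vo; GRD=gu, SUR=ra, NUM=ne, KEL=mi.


cell GRD=lu, SUR=em, NUM=pa, KEL=ri:
underlying: mottesub-o-zar-fu-am
1. f -> v, k -> g, s -> z, t -> d / V _ V: fires at position(s) 6: mottezubozarfuam
2. f -> v, k -> g, p -> b, s -> z / _ Z: no change
surface: mottezubozarfuam

cell GRD=lu, SUR=ra, NUM=gu, KEL=ri:
underlying: mottesub-bap-zar-fu-sa
1. f -> v, k -> g, s -> z, t -> d / V _ V: fires at position(s) 6, 17: mottezubbapzarfuza
2. f -> v, k -> g, p -> b, s -> z / _ Z: fires at position(s) 11: mottezubbabzarfuza
surface: mottezubbabzarfuza

cell GRD=gu, SUR=fe, NUM=pa, KEL=ri:
underlying: mottesub-o-m-fu-pi
1. f -> v, k -> g, s -> z, t -> d / V _ V: fires at position(s) 6: mottezubomfupi
2. f -> v, k -> g, p -> b, s -> z / _ Z: no change
surface: mottezubomfupi

cell GRD=gu, SUR=em, NUM=pa, KEL=vo:
underlying: mottesub-o-m-nu-am
1. f -> v, k -> g, s -> z, t -> d / V _ V: fires at position(s) 6: mottezubomnuam
2. f -> v, k -> g, p -> b, s -> z / _ Z: no change
surface: mottezubomnuam

cell GRD=gu, SUR=ra, NUM=ne, KEL=mi:
underlying: mottesub-or-m-md-sa
1. f -> v, k -> g, s -> z, t -> d / V _ V: fires at position(s) 6: mottezubormmdsa
2. f -> v, k -> g, p -> b, s -> z / _ Z: no change
surface: mottezubormmdsa


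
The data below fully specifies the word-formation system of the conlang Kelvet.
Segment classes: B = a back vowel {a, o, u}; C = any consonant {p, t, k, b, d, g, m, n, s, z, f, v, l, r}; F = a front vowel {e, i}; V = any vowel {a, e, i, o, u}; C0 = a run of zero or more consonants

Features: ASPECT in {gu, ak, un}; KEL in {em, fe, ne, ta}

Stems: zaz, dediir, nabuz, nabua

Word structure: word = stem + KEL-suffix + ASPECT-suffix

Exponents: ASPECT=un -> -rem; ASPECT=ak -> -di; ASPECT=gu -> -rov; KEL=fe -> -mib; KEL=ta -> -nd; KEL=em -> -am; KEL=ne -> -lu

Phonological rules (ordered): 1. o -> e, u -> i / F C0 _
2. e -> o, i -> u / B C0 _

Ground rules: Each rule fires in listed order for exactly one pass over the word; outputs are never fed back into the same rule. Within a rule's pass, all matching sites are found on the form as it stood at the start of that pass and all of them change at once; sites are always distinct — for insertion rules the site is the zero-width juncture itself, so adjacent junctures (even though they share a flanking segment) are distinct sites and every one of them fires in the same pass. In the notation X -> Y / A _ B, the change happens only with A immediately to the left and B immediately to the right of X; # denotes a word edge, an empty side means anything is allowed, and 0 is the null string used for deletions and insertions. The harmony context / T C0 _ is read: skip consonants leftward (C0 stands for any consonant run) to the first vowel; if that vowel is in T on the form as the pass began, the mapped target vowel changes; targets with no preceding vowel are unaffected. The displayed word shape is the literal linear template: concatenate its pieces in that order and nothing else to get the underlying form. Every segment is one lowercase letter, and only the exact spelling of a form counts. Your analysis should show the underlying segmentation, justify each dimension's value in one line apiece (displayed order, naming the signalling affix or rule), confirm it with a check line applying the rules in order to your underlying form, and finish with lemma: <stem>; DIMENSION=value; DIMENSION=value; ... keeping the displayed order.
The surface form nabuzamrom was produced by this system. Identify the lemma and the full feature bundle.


underlying: nabuz-am-rem
ASPECT=un - signalled by the affix -rem
KEL=em - signalled by the affix -am
check: nabuzamrem -> nabuzamrem -> nabuzamrom
lemma: nabuz; ASPECT=un; KEL=em


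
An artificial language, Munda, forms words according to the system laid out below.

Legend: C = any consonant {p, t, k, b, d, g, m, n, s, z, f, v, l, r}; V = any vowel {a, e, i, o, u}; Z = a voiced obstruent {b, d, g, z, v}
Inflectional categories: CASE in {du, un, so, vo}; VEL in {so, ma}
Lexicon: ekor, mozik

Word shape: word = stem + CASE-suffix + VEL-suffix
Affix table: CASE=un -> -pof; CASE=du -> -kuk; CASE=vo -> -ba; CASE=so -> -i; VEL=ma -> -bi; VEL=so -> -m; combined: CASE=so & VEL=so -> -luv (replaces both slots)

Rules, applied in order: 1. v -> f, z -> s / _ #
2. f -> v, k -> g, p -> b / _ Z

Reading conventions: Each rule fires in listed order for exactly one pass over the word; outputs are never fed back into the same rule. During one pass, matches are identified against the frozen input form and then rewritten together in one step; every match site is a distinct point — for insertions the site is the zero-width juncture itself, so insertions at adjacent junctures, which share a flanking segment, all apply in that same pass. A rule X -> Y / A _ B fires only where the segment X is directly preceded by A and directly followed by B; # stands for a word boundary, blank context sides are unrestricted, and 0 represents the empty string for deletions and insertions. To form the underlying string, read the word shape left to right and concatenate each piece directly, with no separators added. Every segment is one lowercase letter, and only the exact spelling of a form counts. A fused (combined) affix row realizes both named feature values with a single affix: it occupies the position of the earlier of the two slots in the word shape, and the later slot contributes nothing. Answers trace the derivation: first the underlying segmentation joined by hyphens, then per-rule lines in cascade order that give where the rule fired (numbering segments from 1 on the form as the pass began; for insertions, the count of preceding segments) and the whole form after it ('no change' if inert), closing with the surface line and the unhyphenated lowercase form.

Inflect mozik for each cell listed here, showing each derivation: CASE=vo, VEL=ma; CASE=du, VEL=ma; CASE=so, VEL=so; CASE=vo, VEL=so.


cell CASE=vo, VEL=ma:
underlying: mozik-ba-bi
1. v -> f, z -> s / _ #: no change
2. f -> v, k -> g, p -> b / _ Z: fires at position(s) 5: mozigbabi
surface: mozigbabi

cell CASE=du, VEL=ma:
underlying: mozik-kuk-bi
1. v -> f, z -> s / _ #: no change
2. f -> v, k -> g, p -> b / _ Z: fires at position(s) 8: mozikkugbi
surface: mozikkugbi

cell CASE=so, VEL=so:
underlying: mozik-luv
1. v -> f, z -> s / _ #: fires at position(s) 8: mozikluf
2. f -> v, k -> g, p -> b / _ Z: no change
surface: mozikluf

cell CASE=vo, VEL=so:
underlying: mozik-ba-m
1. v -> f, z -> s / _ #: no change
2. f -> v, k -> g, p -> b / _ Z: fires at position(s) 5: mozigbam
surface: mozigbam


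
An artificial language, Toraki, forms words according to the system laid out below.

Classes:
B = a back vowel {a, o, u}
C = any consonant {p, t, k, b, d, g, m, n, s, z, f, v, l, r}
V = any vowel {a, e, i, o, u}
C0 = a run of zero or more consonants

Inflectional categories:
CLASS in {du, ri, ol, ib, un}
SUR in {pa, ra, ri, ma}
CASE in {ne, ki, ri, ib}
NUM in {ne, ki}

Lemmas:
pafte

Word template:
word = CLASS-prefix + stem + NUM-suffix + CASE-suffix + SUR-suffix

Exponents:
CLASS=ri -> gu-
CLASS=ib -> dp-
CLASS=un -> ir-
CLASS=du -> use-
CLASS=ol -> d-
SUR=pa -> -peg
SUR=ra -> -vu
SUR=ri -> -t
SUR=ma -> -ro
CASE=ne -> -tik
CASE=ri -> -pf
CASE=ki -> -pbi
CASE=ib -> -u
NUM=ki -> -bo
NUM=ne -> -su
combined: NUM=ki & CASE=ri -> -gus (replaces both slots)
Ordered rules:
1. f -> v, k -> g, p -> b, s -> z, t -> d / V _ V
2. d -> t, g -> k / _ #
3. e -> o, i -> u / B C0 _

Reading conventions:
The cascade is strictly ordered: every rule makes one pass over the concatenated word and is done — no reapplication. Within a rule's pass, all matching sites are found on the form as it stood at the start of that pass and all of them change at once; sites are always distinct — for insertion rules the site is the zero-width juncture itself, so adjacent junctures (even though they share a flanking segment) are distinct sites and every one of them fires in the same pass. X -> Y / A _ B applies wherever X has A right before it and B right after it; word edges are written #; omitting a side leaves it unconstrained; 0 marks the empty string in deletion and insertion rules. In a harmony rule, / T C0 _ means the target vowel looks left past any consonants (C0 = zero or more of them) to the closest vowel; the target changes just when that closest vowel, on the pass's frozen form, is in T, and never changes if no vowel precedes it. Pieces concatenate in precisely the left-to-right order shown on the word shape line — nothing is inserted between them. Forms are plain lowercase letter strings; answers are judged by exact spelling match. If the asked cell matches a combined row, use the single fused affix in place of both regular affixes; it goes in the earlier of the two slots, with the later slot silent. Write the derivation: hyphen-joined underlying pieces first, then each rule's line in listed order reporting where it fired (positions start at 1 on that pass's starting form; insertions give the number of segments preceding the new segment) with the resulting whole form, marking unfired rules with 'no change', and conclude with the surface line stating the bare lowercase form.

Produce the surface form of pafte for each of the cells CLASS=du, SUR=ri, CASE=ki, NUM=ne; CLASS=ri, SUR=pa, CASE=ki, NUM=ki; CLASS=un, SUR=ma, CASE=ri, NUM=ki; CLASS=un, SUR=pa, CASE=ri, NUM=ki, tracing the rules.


cell CLASS=du, SUR=ri, CASE=ki, NUM=ne:
underlying: use-pafte-su-pbi-t
1. f -> v, k -> g, p -> b, s -> z, t -> d / V _ V: fires at position(s) 2, 4, 9: uzebaftezupbit
2. d -> t, g -> k / _ #: no change
3. e -> o, i -> u / B C0 _: fires at position(s) 3, 8, 13: uzobaftozupbut
surface: uzobaftozupbut

cell CLASS=ri, SUR=pa, CASE=ki, NUM=ki:
underlying: gu-pafte-bo-pbi-peg
1. f -> v, k -> g, p -> b, s -> z, t -> d / V _ V: fires at position(s) 3, 13: gubaftebopbibeg
2. d -> t, g -> k / _ #: fires at position(s) 15: gubaftebopbibek
3. e -> o, i -> u / B C0 _: fires at position(s) 7, 12: gubaftobopbubek
surface: gubaftobopbubek

cell CLASS=un, SUR=ma, CASE=ri, NUM=ki:
underlying: ir-pafte-gus-ro
1. f -> v, k -> g, p -> b, s -> z, t -> d / V _ V: no change
2. d -> t, g -> k / _ #: no change
3. e -> o, i -> u / B C0 _: fires at position(s) 7: irpaftogusro
surface: irpaftogusro

cell CLASS=un, SUR=pa, CASE=ri, NUM=ki:
underlying: ir-pafte-gus-peg
1. f -> v, k -> g, p -> b, s -> z, t -> d / V _ V: no change
2. d -> t, g -> k / _ #: fires at position(s) 13: irpafteguspek
3. e -> o, i -> u / B C0 _: fires at position(s) 7, 12: irpaftoguspok
surface: irpaftoguspok


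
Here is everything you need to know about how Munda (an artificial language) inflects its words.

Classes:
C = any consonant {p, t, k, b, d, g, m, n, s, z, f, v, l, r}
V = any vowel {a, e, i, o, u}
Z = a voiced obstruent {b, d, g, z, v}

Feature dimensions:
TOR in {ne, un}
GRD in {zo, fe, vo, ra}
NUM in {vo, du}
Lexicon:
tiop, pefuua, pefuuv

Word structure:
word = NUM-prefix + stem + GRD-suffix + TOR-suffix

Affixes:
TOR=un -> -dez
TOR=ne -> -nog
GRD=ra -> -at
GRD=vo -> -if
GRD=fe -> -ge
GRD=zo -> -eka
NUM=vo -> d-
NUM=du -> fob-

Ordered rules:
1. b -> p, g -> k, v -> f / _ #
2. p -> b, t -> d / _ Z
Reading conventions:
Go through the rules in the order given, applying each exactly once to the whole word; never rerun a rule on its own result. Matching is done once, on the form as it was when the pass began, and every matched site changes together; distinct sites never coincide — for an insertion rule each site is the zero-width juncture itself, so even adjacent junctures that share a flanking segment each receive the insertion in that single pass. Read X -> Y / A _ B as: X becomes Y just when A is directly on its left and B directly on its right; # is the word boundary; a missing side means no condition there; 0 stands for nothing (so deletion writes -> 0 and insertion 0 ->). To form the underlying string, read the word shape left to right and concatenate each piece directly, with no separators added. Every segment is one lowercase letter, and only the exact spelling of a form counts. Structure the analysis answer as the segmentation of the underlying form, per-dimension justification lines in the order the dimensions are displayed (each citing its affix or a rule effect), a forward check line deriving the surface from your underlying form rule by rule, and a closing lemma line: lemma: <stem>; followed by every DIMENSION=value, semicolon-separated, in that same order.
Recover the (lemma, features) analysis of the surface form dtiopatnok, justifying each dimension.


underlying: d-tiop-at-nog
TOR=ne - signalled by the affix -nog
GRD=ra - signalled by the affix -at
NUM=vo - signalled by the affix d-
check: dtiopatnog -> dtiopatnok -> dtiopatnok
lemma: tiop; TOR=ne; GRD=ra; NUM=vo


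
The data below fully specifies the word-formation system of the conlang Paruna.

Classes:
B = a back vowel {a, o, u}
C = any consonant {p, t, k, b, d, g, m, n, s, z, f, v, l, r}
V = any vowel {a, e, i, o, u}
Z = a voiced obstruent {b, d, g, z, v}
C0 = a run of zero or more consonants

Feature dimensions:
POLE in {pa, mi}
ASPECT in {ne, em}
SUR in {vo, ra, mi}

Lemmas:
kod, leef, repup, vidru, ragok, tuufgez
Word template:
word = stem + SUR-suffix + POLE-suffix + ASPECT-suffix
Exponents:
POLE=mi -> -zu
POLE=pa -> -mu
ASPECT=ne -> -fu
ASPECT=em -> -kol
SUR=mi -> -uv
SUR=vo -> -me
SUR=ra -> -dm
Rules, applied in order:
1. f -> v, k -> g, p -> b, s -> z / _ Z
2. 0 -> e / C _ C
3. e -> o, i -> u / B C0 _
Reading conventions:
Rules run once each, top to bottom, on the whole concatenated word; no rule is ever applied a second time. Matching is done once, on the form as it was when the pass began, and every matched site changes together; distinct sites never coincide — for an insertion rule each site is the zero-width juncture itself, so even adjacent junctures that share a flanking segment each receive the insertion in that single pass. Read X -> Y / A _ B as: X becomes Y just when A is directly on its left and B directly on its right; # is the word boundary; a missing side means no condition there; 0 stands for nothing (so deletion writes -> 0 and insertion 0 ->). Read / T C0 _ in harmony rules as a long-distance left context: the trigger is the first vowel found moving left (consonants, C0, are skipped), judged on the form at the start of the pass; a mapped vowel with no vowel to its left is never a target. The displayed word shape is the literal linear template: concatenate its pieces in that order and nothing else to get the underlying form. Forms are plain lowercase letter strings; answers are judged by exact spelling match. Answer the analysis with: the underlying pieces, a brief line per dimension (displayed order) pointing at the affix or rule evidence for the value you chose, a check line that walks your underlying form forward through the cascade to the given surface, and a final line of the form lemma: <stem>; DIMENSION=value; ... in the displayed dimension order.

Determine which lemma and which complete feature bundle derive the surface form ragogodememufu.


underlying: ragok-dm-mu-fu
POLE=pa - signalled by the affix -mu
ASPECT=ne - signalled by the affix -fu
SUR=ra - signalled by the affix -dm
check: ragokdmmufu -> ragogdmmufu -> ragogedememufu -> ragogodememufu
lemma: ragok; POLE=pa; ASPECT=ne; SUR=ra


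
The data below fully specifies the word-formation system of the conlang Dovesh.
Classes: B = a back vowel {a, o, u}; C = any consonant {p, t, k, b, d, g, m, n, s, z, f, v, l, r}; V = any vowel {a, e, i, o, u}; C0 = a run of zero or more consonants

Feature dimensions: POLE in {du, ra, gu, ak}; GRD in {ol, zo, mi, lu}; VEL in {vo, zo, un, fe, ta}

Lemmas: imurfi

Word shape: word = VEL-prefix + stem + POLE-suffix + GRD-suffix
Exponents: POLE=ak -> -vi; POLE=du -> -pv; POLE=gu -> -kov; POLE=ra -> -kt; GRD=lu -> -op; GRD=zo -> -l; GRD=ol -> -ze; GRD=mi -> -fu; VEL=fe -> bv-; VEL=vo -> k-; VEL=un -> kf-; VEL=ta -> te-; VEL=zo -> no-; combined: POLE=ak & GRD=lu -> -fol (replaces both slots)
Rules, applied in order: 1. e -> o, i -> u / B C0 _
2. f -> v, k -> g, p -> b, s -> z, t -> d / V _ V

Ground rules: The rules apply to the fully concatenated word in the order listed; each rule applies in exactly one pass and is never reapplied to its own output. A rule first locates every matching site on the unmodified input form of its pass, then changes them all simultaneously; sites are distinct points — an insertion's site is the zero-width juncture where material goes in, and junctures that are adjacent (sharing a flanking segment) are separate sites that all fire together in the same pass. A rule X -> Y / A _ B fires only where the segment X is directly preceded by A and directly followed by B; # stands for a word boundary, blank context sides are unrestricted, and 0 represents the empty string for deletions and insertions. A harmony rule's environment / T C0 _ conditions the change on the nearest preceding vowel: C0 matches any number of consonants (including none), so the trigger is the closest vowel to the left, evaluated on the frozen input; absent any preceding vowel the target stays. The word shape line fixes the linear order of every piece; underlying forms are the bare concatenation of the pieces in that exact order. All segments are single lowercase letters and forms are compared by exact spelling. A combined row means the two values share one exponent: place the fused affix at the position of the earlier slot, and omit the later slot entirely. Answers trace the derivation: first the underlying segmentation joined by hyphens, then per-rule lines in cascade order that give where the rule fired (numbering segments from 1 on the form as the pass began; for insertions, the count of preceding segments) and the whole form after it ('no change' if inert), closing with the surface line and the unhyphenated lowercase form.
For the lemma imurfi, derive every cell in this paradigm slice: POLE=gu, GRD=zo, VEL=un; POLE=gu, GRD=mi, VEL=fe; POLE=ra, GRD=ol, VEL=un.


cell POLE=gu, GRD=zo, VEL=un:
underlying: kf-imurfi-kov-l
1. e -> o, i -> u / B C0 _: fires at position(s) 8: kfimurfukovl
2. f -> v, k -> g, p -> b, s -> z, t -> d / V _ V: fires at position(s) 9: kfimurfugovl
surface: kfimurfugovl

cell POLE=gu, GRD=mi, VEL=fe:
underlying: bv-imurfi-kov-fu
1. e -> o, i -> u / B C0 _: fires at position(s) 8: bvimurfukovfu
2. f -> v, k -> g, p -> b, s -> z, t -> d / V _ V: fires at position(s) 9: bvimurfugovfu
surface: bvimurfugovfu

cell POLE=ra, GRD=ol, VEL=un:
underlying: kf-imurfi-kt-ze
1. e -> o, i -> u / B C0 _: fires at position(s) 8: kfimurfuktze
2. f -> v, k -> g, p -> b, s -> z, t -> d / V _ V: no change
surface: kfimurfuktze


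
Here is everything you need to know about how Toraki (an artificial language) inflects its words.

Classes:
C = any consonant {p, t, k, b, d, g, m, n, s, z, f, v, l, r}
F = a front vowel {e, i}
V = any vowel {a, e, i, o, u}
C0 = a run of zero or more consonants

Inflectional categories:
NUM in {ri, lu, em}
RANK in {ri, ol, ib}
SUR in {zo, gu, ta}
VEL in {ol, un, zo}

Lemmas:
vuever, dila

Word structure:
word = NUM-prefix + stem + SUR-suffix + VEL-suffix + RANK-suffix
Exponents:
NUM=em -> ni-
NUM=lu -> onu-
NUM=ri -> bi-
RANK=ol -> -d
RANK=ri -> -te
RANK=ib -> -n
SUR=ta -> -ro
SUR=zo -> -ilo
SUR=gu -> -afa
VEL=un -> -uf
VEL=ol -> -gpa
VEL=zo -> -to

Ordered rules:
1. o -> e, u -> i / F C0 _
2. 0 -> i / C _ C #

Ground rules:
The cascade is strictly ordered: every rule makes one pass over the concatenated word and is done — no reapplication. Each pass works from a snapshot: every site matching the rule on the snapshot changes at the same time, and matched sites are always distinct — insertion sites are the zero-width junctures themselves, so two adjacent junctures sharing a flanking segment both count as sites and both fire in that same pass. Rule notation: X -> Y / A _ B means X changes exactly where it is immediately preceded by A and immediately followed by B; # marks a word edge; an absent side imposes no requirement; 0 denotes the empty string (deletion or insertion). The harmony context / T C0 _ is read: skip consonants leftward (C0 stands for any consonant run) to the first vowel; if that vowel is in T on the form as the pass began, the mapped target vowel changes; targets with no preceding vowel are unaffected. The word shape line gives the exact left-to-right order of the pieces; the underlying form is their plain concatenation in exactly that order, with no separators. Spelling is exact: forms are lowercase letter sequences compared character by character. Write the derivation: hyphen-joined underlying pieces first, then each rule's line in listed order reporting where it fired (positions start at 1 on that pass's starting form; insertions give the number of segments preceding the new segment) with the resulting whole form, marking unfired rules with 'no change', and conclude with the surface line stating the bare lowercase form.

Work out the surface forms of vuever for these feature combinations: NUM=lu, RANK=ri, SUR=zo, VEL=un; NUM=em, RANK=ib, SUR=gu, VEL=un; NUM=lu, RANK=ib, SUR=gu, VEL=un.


cell NUM=lu, RANK=ri, SUR=zo, VEL=un:
underlying: onu-vuever-ilo-uf-te
1. o -> e, u -> i / F C0 _: fires at position(s) 12: onuvueverileufte
2. 0 -> i / C _ C #: no change
surface: onuvueverileufte

cell NUM=em, RANK=ib, SUR=gu, VEL=un:
underlying: ni-vuever-afa-uf-n
1. o -> e, u -> i / F C0 _: fires at position(s) 4: nivieverafaufn
2. 0 -> i / C _ C #: inserts after position(s) 13: nivieverafaufin
surface: nivieverafaufin

cell NUM=lu, RANK=ib, SUR=gu, VEL=un:
underlying: onu-vuever-afa-uf-n
1. o -> e, u -> i / F C0 _: no change
2. 0 -> i / C _ C #: inserts after position(s) 14: onuvueverafaufin
surface: onuvueverafaufin


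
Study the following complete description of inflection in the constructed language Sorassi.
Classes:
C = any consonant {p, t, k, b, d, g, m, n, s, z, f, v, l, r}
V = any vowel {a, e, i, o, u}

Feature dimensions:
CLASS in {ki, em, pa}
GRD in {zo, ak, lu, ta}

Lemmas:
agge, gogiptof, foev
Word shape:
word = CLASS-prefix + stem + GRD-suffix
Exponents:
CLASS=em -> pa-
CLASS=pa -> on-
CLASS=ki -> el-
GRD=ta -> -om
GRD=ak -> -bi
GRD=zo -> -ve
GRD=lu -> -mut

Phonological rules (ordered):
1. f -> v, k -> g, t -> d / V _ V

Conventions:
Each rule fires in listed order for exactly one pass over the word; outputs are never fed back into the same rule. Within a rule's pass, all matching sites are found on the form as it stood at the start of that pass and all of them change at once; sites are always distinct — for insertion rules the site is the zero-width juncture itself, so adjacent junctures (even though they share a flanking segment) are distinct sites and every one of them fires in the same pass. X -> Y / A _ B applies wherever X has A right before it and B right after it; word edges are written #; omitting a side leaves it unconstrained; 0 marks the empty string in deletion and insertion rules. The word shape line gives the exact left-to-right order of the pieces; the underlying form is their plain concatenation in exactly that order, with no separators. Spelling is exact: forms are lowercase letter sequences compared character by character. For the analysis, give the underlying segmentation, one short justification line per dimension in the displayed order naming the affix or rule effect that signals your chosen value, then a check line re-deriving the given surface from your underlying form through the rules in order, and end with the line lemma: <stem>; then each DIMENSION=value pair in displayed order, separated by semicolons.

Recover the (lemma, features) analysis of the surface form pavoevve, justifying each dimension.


underlying: pa-foev-ve
CLASS=em - signalled by the affix pa-
GRD=zo - signalled by the affix -ve
check: pafoevve -> pavoevve
lemma: foev; CLASS=em; GRD=zo
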